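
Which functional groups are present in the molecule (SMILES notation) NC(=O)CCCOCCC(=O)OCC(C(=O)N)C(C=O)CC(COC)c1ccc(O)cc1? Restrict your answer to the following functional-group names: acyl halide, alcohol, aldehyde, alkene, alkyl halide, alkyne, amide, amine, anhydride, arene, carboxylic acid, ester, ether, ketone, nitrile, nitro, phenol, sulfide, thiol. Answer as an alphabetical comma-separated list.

aldehyde, amide, arene, ester, ether, phenol

–C(=O)NH2: carbonyl C bonded to C and to N → amide (the N is not a separate amine).
C–O–C with sp³ carbons on both sides and no adjacent C=O → ether.
–C(=O)–O–C with C on the carbonyl side → ester.
pendant –CONH2: carbonyl C bonded to C and N → amide.
pendant –CHO: carbonyl C bonded to C and H → aldehyde.
pendant –CH2OCH3: C–O–C linkage → ether.
–OH attached directly to an aromatic ring → phenol (not alcohol); the ring itself is an arene.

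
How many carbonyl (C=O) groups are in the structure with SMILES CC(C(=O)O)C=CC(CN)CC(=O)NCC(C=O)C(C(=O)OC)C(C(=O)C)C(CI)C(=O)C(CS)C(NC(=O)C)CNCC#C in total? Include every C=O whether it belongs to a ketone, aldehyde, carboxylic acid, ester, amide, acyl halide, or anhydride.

7

CH(COOH): carboxylic acid, 1 C=O (running total 1).
CH2CONHCH2: amide, 1 C=O (running total 2).
CH(CHO): aldehyde, 1 C=O (running total 3).
CH(COOCH3): ester, 1 C=O (running total 4).
CH(COCH3): ketone, 1 C=O (running total 5).
CO: ketone, 1 C=O (running total 6).
CH(NHCOCH3): amide, 1 C=O (running total 7).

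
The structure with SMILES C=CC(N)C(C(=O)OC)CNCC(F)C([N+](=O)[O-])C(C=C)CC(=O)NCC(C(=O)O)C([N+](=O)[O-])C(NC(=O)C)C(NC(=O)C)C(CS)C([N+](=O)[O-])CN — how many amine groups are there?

3

Taking each segment in turn:
  CH2=CH: C=C double bond → alkene.
  CH(NH2): –NH2 on an sp³ carbon with no adjacent C=O → amine.
  CH(COOCH3): pendant –COOCH3: carbonyl C bonded to C and –OCH3 → ester.
  CH2NHCH2: C–N–C with sp³ carbons and no adjacent C=O → amine (secondary).
  CH(F): halogen on an sp³ carbon → alkyl halide.
  CH(NO2): –NO2 on an sp³ carbon → nitro (the N=O is not a carbonyl).
  CH(CH=CH2): pendant –CH=CH2: C=C double bond → alkene.
  CH2CONHCH2: –C(=O)–N– linkage → amide (the N is not an amine).
  CH(COOH): pendant –COOH: carbonyl C bonded to C and –OH → carboxylic acid.
  CH(NO2): –NO2 on an sp³ carbon → nitro (the N=O is not a carbonyl).
  CH(NHCOCH3): pendant –NHC(=O)CH3: N bonded to a carbonyl → amide (not amine).
  CH(NHCOCH3): pendant –NHC(=O)CH3: N bonded to a carbonyl → amide (not amine).
  CH(CH2SH): pendant –CH2SH → thiol.
  CH(NO2): –NO2 on an sp³ carbon → nitro (the N=O is not a carbonyl).
  CH2NH2: –NH2 on an sp³ carbon with no adjacent C=O → amine.
Amine appears at: CH(NH2), CH2NHCH2, CH2NH2 → 3.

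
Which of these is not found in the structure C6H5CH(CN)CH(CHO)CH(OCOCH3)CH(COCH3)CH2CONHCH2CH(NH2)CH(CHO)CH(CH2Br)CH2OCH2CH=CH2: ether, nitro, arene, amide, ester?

nitro

amide: present (CH2CONHCH2 — –C(=O)–N– linkage → amide (the N is not an amine)).
ether: present (CH2OCH2 — C–O–C with sp³ carbons on both sides and no adjacent C=O → ether).
arene: present (C6H5 — C6H5– phenyl ring → arene).
ester: present (CH(OCOCH3) — pendant –OC(=O)CH3: an acyloxy group → ester).
nitro: no segment matches this pattern.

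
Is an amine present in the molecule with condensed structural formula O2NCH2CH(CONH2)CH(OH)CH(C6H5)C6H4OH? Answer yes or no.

no

Reading the structure from left to right:
  O2NCH2: –NO2 on carbon → nitro group.
  CH(CONH2): pendant –CONH2: carbonyl C bonded to C and N → amide.
  CH(OH): –OH on an sp³ carbon → alcohol (secondary).
  CH(C6H5): pendant –C6H5: benzene ring → arene.
  C6H4OH: –OH attached directly to an aromatic ring → phenol (not alcohol); the ring itself is an arene.
In CH(CONH2), the nitrogen is bonded directly to a carbonyl carbon, making it part of an amide, not a free amine.
The groups actually present are: alcohol, amide, arene, nitro, phenol.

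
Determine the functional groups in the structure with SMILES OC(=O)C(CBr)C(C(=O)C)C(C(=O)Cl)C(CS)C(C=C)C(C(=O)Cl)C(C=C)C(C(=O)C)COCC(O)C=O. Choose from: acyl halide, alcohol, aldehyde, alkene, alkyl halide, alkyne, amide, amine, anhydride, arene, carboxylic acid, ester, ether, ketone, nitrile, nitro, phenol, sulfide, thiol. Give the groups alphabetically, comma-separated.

acyl halide, alcohol, aldehyde, alkene, alkyl halide, carboxylic acid, ether, ketone, thiol

Taking each segment in turn:
  HOOC: –COOH: carbonyl C bonded to –OH and C → carboxylic acid (the –OH is not a separate alcohol).
  CH(CH2Br): pendant –CH2X: halogen on sp³ carbon → alkyl halide.
  CH(COCH3): pendant –COCH3: carbonyl C bonded to two carbons → ketone.
  CH(COCl): pendant –C(=O)X: carbonyl C bonded to C and halogen → acyl halide.
  CH(CH2SH): pendant –CH2SH → thiol.
  CH(CH=CH2): pendant –CH=CH2: C=C double bond → alkene.
  CH(COCl): pendant –C(=O)X: carbonyl C bonded to C and halogen → acyl halide.
  CH(CH=CH2): pendant –CH=CH2: C=C double bond → alkene.
  CH(COCH3): pendant –COCH3: carbonyl C bonded to two carbons → ketone.
  CH2OCH2: C–O–C with sp³ carbons on both sides and no adjacent C=O → ether.
  CH(OH): –OH on an sp³ carbon → alcohol (secondary).
  CHO: terminal –CHO: carbonyl C bonded to H and C → aldehyde.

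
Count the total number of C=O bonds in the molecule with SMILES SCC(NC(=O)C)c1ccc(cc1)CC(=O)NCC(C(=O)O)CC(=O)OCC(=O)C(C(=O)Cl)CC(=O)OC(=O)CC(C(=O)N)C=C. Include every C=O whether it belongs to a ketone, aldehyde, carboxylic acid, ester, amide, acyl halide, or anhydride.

CH(NHCOCH3): amide, 1 C=O (running total 1).
CH2CONHCH2: amide, 1 C=O (running total 2).
CH(COOH): carboxylic acid, 1 C=O (running total 3).
CH2COOCH2: ester, 1 C=O (running total 4).
CO: ketone, 1 C=O (running total 5).
CH(COCl): acyl halide, 1 C=O (running total 6).
CH2CO-O-COCH2: anhydride, 2 C=O (running total 8).
CH(CONH2): amide, 1 C=O (running total 9).

9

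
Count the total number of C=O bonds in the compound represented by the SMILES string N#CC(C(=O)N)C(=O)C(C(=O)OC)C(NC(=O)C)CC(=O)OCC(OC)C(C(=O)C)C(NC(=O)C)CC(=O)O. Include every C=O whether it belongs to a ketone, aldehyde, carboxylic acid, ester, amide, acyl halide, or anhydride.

8

CH(CONH2): amide, 1 C=O (running total 1).
CO: ketone, 1 C=O (running total 2).
CH(COOCH3): ester, 1 C=O (running total 3).
CH(NHCOCH3): amide, 1 C=O (running total 4).
CH2COOCH2: ester, 1 C=O (running total 5).
CH(COCH3): ketone, 1 C=O (running total 6).
CH(NHCOCH3): amide, 1 C=O (running total 7).
COOH: carboxylic acid, 1 C=O (running total 8).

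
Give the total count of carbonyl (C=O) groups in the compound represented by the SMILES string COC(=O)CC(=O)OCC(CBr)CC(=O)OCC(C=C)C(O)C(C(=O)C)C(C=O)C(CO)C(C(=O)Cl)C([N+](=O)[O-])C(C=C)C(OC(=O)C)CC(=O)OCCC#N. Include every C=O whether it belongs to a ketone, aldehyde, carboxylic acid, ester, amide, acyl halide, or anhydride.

8

CH3OOC: ester, 1 C=O (running total 1).
CH2COOCH2: ester, 1 C=O (running total 2).
CH2COOCH2: ester, 1 C=O (running total 3).
CH(COCH3): ketone, 1 C=O (running total 4).
CH(CHO): aldehyde, 1 C=O (running total 5).
CH(COCl): acyl halide, 1 C=O (running total 6).
CH(OCOCH3): ester, 1 C=O (running total 7).
CH2COOCH2: ester, 1 C=O (running total 8).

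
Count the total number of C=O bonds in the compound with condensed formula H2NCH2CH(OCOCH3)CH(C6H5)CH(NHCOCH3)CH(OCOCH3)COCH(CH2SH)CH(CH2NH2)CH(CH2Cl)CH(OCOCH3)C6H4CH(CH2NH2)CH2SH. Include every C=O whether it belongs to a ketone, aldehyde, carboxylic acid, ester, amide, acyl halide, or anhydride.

CH(OCOCH3): ester, 1 C=O (running total 1).
CH(NHCOCH3): amide, 1 C=O (running total 2).
CH(OCOCH3): ester, 1 C=O (running total 3).
CO: ketone, 1 C=O (running total 4).
CH(OCOCH3): ester, 1 C=O (running total 5).

5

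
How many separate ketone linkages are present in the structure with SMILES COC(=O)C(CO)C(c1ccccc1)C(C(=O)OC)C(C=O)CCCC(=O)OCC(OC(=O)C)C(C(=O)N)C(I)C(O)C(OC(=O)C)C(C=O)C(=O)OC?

0

CH3O–C(=O)–: carbonyl C bonded to C and to –OCH3 → ester (not ketone + ether).
pendant –CH2OH on an sp³ backbone C → alcohol.
pendant –C6H5: benzene ring → arene.
pendant –COOCH3: carbonyl C bonded to C and –OCH3 → ester.
pendant –CHO: carbonyl C bonded to C and H → aldehyde.
–C(=O)–O–C with C on the carbonyl side → ester.
pendant –OC(=O)CH3: an acyloxy group → ester.
pendant –CONH2: carbonyl C bonded to C and N → amide.
halogen on an sp³ carbon → alkyl halide.
–OH on an sp³ carbon → alcohol (secondary).
pendant –OC(=O)CH3: an acyloxy group → ester.
pendant –CHO: carbonyl C bonded to C and H → aldehyde.
–C(=O)OCH3: carbonyl C bonded to C and to –OCH3 → ester (not ketone + ether).
No segment is a ketone: CH3OOC is ester, not ketone; CH(COOCH3) is ester, not ketone; CH(CHO) is aldehyde, not ketone. → 0.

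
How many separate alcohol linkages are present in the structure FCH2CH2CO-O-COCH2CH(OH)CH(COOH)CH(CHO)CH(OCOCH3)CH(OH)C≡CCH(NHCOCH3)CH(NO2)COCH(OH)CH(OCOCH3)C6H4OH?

halogen on an sp³ carbon → alkyl halide.
two acyl groups sharing one oxygen, –C(=O)–O–C(=O)– → anhydride.
–OH on an sp³ carbon → alcohol (secondary).
pendant –COOH: carbonyl C bonded to C and –OH → carboxylic acid.
pendant –CHO: carbonyl C bonded to C and H → aldehyde.
pendant –OC(=O)CH3: an acyloxy group → ester.
–OH on an sp³ carbon → alcohol (secondary).
C≡C triple bond → alkyne.
pendant –NHC(=O)CH3: N bonded to a carbonyl → amide (not amine).
–NO2 on an sp³ carbon → nitro (the N=O is not a carbonyl).
–C(=O)– with carbon on both sides → ketone.
–OH on an sp³ carbon → alcohol (secondary).
pendant –OC(=O)CH3: an acyloxy group → ester.
–OH attached directly to an aromatic ring → phenol (not alcohol); the ring itself is an arene.
Alcohol appears at: CH(OH), CH(OH), CH(OH) → 3.

3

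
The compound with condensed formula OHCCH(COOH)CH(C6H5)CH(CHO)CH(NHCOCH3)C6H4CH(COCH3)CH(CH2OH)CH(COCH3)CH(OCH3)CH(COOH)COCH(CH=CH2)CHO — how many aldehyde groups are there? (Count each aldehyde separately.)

Working along the chain:
  OHC: terminal –CHO: carbonyl C bonded to H and C → aldehyde.
  CH(COOH): pendant –COOH: carbonyl C bonded to C and –OH → carboxylic acid.
  CH(C6H5): pendant –C6H5: benzene ring → arene.
  CH(CHO): pendant –CHO: carbonyl C bonded to C and H → aldehyde.
  CH(NHCOCH3): pendant –NHC(=O)CH3: N bonded to a carbonyl → amide (not amine).
  C6H4: para-disubstituted benzene ring → arene.
  CH(COCH3): pendant –COCH3: carbonyl C bonded to two carbons → ketone.
  CH(CH2OH): pendant –CH2OH on an sp³ backbone C → alcohol.
  CH(COCH3): pendant –COCH3: carbonyl C bonded to two carbons → ketone.
  CH(OCH3): pendant –OCH3: C–O–C with sp³ C, no adjacent C=O → ether.
  CH(COOH): pendant –COOH: carbonyl C bonded to C and –OH → carboxylic acid.
  CO: –C(=O)– with carbon on both sides → ketone.
  CH(CH=CH2): pendant –CH=CH2: C=C double bond → alkene.
  CHO: terminal –CHO: carbonyl C bonded to H and C → aldehyde.
Aldehyde appears at: OHC, CH(CHO), CHO → 3.

3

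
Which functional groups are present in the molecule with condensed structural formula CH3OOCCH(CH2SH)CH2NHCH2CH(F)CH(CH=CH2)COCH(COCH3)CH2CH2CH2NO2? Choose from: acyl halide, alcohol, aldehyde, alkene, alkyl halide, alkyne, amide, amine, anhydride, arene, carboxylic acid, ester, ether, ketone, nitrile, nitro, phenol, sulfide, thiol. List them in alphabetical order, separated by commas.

alkene, alkyl halide, amine, ester, ketone, nitro, thiol

Working along the chain:
  CH3OOC: CH3O–C(=O)–: carbonyl C bonded to C and to –OCH3 → ester (not ketone + ether).
  CH(CH2SH): pendant –CH2SH → thiol.
  CH2NHCH2: C–N–C with sp³ carbons and no adjacent C=O → amine (secondary).
  CH(F): halogen on an sp³ carbon → alkyl halide.
  CH(CH=CH2): pendant –CH=CH2: C=C double bond → alkene.
  CO: –C(=O)– with carbon on both sides → ketone.
  CH(COCH3): pendant –COCH3: carbonyl C bonded to two carbons → ketone.
  CH2NO2: –NO2 on carbon → nitro group.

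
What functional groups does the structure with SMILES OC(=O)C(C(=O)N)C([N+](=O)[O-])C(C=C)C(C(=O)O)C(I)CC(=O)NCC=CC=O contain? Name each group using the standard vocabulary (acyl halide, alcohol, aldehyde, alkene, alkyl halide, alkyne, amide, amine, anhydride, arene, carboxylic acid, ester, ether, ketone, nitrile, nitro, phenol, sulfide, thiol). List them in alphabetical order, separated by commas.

aldehyde, alkene, alkyl halide, amide, carboxylic acid, nitro

Taking each segment in turn:
  HOOC: –COOH: carbonyl C bonded to –OH and C → carboxylic acid (the –OH is not a separate alcohol).
  CH(CONH2): pendant –CONH2: carbonyl C bonded to C and N → amide.
  CH(NO2): –NO2 on an sp³ carbon → nitro (the N=O is not a carbonyl).
  CH(CH=CH2): pendant –CH=CH2: C=C double bond → alkene.
  CH(COOH): pendant –COOH: carbonyl C bonded to C and –OH → carboxylic acid.
  CH(I): halogen on an sp³ carbon → alkyl halide.
  CH2CONHCH2: –C(=O)–N– linkage → amide (the N is not an amine).
  CH=CH: C=C double bond → alkene.
  CHO: terminal –CHO: carbonyl C bonded to H and C → aldehyde.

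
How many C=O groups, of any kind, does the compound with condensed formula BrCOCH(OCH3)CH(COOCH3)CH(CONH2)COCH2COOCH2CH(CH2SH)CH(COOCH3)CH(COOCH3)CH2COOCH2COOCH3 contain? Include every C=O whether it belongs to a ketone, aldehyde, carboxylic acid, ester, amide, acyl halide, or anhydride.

9

BrCO: acyl halide, 1 C=O (running total 1).
CH(COOCH3): ester, 1 C=O (running total 2).
CH(CONH2): amide, 1 C=O (running total 3).
CO: ketone, 1 C=O (running total 4).
CH2COOCH2: ester, 1 C=O (running total 5).
CH(COOCH3): ester, 1 C=O (running total 6).
CH(COOCH3): ester, 1 C=O (running total 7).
CH2COOCH2: ester, 1 C=O (running total 8).
COOCH3: ester, 1 C=O (running total 9).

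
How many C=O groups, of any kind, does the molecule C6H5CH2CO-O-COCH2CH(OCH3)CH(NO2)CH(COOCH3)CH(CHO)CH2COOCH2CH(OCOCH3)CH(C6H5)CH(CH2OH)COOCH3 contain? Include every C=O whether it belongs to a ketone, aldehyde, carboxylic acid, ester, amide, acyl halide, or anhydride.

7

CH2CO-O-COCH2: anhydride, 2 C=O (running total 2).
CH(COOCH3): ester, 1 C=O (running total 3).
CH(CHO): aldehyde, 1 C=O (running total 4).
CH2COOCH2: ester, 1 C=O (running total 5).
CH(OCOCH3): ester, 1 C=O (running total 6).
COOCH3: ester, 1 C=O (running total 7).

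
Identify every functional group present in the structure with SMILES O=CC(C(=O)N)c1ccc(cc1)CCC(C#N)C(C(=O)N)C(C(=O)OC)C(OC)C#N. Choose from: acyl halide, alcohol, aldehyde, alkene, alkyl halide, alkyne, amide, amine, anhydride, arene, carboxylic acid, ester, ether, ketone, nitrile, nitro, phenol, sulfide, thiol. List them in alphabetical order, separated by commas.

terminal –CHO: carbonyl C bonded to H and C → aldehyde.
pendant –CONH2: carbonyl C bonded to C and N → amide.
para-disubstituted benzene ring → arene.
pendant –C≡N: nitrile.
pendant –CONH2: carbonyl C bonded to C and N → amide.
pendant –COOCH3: carbonyl C bonded to C and –OCH3 → ester.
pendant –OCH3: C–O–C with sp³ C, no adjacent C=O → ether.
–C≡N: carbon triple-bonded to nitrogen → nitrile.

aldehyde, amide, arene, ester, ether, nitrile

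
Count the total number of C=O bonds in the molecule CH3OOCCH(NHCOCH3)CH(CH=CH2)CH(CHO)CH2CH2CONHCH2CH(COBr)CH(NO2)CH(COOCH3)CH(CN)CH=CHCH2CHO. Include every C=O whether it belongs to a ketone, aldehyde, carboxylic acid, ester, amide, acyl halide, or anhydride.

CH3OOC: ester, 1 C=O (running total 1).
CH(NHCOCH3): amide, 1 C=O (running total 2).
CH(CHO): aldehyde, 1 C=O (running total 3).
CH2CONHCH2: amide, 1 C=O (running total 4).
CH(COBr): acyl halide, 1 C=O (running total 5).
CH(COOCH3): ester, 1 C=O (running total 6).
CHO: aldehyde, 1 C=O (running total 7).

7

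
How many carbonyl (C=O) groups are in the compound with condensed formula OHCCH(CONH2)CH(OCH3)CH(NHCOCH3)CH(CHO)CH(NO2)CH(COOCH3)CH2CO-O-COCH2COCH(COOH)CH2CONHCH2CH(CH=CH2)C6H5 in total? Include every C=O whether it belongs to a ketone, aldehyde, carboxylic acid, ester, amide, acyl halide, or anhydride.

10

OHC: aldehyde, 1 C=O (running total 1).
CH(CONH2): amide, 1 C=O (running total 2).
CH(NHCOCH3): amide, 1 C=O (running total 3).
CH(CHO): aldehyde, 1 C=O (running total 4).
CH(COOCH3): ester, 1 C=O (running total 5).
CH2CO-O-COCH2: anhydride, 2 C=O (running total 7).
CO: ketone, 1 C=O (running total 8).
CH(COOH): carboxylic acid, 1 C=O (running total 9).
CH2CONHCH2: amide, 1 C=O (running total 10).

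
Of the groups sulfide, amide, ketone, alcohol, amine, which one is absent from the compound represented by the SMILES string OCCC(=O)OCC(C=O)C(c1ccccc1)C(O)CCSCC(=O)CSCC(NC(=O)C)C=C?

ketone: present (CO — –C(=O)– with carbon on both sides → ketone).
amide: present (CH(NHCOCH3) — pendant –NHC(=O)CH3: N bonded to a carbonyl → amide (not amine)).
alcohol: present (HOCH2 — HO– on an sp³ carbon → alcohol).
sulfide: present (CH2SCH2 — C–S–C linkage → sulfide (thioether)).
amine: absent. In CH(NHCOCH3), the nitrogen is bonded directly to a carbonyl carbon, making it part of an amide, not a free amine.

amine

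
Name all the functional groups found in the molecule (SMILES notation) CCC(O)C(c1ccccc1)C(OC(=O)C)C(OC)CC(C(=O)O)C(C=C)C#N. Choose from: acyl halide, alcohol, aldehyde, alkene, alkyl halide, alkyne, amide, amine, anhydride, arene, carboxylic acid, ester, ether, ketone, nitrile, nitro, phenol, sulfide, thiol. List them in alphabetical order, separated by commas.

alcohol, alkene, arene, carboxylic acid, ester, ether, nitrile

–OH on an sp³ carbon → alcohol (secondary).
pendant –C6H5: benzene ring → arene.
pendant –OC(=O)CH3: an acyloxy group → ester.
pendant –OCH3: C–O–C with sp³ C, no adjacent C=O → ether.
pendant –COOH: carbonyl C bonded to C and –OH → carboxylic acid.
pendant –CH=CH2: C=C double bond → alkene.
–C≡N: carbon triple-bonded to nitrogen → nitrile.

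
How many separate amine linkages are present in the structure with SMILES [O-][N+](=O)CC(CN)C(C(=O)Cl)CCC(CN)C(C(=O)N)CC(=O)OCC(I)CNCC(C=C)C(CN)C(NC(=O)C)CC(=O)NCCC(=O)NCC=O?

4

–NO2 on carbon → nitro group.
pendant –CH2NH2: N on sp³ C, no adjacent C=O → amine.
pendant –C(=O)X: carbonyl C bonded to C and halogen → acyl halide.
pendant –CH2NH2: N on sp³ C, no adjacent C=O → amine.
pendant –CONH2: carbonyl C bonded to C and N → amide.
–C(=O)–O–C with C on the carbonyl side → ester.
halogen on an sp³ carbon → alkyl halide.
C–N–C with sp³ carbons and no adjacent C=O → amine (secondary).
pendant –CH=CH2: C=C double bond → alkene.
pendant –CH2NH2: N on sp³ C, no adjacent C=O → amine.
pendant –NHC(=O)CH3: N bonded to a carbonyl → amide (not amine).
–C(=O)–N– linkage → amide (the N is not an amine).
–C(=O)–N– linkage → amide (the N is not an amine).
terminal –CHO: carbonyl C bonded to H and C → aldehyde.
Amine appears at: CH(CH2NH2), CH(CH2NH2), CH2NHCH2, CH(CH2NH2) → 4.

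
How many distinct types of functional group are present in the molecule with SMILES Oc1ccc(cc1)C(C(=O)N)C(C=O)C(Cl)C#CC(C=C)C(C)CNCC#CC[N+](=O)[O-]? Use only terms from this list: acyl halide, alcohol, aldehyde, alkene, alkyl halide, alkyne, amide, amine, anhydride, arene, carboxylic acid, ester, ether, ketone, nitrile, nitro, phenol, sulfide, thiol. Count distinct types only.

–OH attached directly to an aromatic ring → phenol (not alcohol); the ring itself is an arene.
pendant –CONH2: carbonyl C bonded to C and N → amide.
pendant –CHO: carbonyl C bonded to C and H → aldehyde.
halogen on an sp³ carbon → alkyl halide.
C≡C triple bond → alkyne.
pendant –CH=CH2: C=C double bond → alkene.
C–N–C with sp³ carbons and no adjacent C=O → amine (secondary).
C≡C triple bond → alkyne.
–NO2 on carbon → nitro group.
Distinct types present: aldehyde, alkene, alkyl halide, alkyne, amide, amine, arene, nitro, phenol.

9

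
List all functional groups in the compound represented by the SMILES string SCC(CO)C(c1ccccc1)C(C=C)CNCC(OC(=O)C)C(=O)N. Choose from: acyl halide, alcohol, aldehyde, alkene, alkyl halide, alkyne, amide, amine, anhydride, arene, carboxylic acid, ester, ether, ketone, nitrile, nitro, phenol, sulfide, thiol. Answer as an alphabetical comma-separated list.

alcohol, alkene, amide, amine, arene, ester, thiol

–SH on an sp³ carbon → thiol.
pendant –CH2OH on an sp³ backbone C → alcohol.
pendant –C6H5: benzene ring → arene.
pendant –CH=CH2: C=C double bond → alkene.
C–N–C with sp³ carbons and no adjacent C=O → amine (secondary).
pendant –OC(=O)CH3: an acyloxy group → ester.
–C(=O)NH2: carbonyl C bonded to C and to N → amide (the N is not a separate amine).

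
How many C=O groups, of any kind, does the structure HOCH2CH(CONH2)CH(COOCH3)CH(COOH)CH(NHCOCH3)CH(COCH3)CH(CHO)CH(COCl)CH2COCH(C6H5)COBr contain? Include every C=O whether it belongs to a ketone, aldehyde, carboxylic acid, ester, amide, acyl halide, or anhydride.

9

CH(CONH2): amide, 1 C=O (running total 1).
CH(COOCH3): ester, 1 C=O (running total 2).
CH(COOH): carboxylic acid, 1 C=O (running total 3).
CH(NHCOCH3): amide, 1 C=O (running total 4).
CH(COCH3): ketone, 1 C=O (running total 5).
CH(CHO): aldehyde, 1 C=O (running total 6).
CH(COCl): acyl halide, 1 C=O (running total 7).
CO: ketone, 1 C=O (running total 8).
COBr: acyl halide, 1 C=O (running total 9).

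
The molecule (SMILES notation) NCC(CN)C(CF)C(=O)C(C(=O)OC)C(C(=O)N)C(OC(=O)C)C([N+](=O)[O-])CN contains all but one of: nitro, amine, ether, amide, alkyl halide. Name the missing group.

alkyl halide: present (CH(CH2F) — pendant –CH2X: halogen on sp³ carbon → alkyl halide).
nitro: present (CH(NO2) — –NO2 on an sp³ carbon → nitro (the N=O is not a carbonyl)).
amine: present (H2NCH2 — –NH2 on an sp³ carbon with no adjacent C=O → amine).
amide: present (CH(CONH2) — pendant –CONH2: carbonyl C bonded to C and N → amide).
ether: absent. In each of CH(COOCH3) and CH(OCOCH3), the C–O–C oxygen is adjacent to a C=O, so it belongs to an ester, not an ether.

ether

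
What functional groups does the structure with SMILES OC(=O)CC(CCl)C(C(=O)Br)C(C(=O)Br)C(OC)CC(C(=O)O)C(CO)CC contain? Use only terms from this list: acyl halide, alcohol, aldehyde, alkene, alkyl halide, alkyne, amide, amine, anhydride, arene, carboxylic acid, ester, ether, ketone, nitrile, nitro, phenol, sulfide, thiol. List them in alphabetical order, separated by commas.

–COOH: carbonyl C bonded to –OH and C → carboxylic acid (the –OH is not a separate alcohol).
pendant –CH2X: halogen on sp³ carbon → alkyl halide.
pendant –C(=O)X: carbonyl C bonded to C and halogen → acyl halide.
pendant –C(=O)X: carbonyl C bonded to C and halogen → acyl halide.
pendant –OCH3: C–O–C with sp³ C, no adjacent C=O → ether.
pendant –COOH: carbonyl C bonded to C and –OH → carboxylic acid.
pendant –CH2OH on an sp³ backbone C → alcohol.

acyl halide, alcohol, alkyl halide, carboxylic acid, ether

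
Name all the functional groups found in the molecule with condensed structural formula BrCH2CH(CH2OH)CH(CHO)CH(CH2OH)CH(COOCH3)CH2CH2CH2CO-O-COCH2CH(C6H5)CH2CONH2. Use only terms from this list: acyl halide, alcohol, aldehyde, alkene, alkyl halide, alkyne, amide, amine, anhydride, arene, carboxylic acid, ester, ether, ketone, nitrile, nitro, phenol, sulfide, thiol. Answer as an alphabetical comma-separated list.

alcohol, aldehyde, alkyl halide, amide, anhydride, arene, ester

halogen on an sp³ carbon → alkyl halide.
pendant –CH2OH on an sp³ backbone C → alcohol.
pendant –CHO: carbonyl C bonded to C and H → aldehyde.
pendant –CH2OH on an sp³ backbone C → alcohol.
pendant –COOCH3: carbonyl C bonded to C and –OCH3 → ester.
two acyl groups sharing one oxygen, –C(=O)–O–C(=O)– → anhydride.
pendant –C6H5: benzene ring → arene.
–C(=O)NH2: carbonyl C bonded to C and to N → amide (the N is not a separate amine).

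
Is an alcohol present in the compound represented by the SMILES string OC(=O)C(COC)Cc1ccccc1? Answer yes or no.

no

Taking each segment in turn:
  HOOC: –COOH: carbonyl C bonded to –OH and C → carboxylic acid (the –OH is not a separate alcohol).
  CH(CH2OCH3): pendant –CH2OCH3: C–O–C linkage → ether.
  C6H5: –C6H5 phenyl ring → arene.
In HOOC, the –OH sits on a carbonyl carbon, making it part of a carboxylic acid, not an alcohol.
The groups actually present are: arene, carboxylic acid, ether.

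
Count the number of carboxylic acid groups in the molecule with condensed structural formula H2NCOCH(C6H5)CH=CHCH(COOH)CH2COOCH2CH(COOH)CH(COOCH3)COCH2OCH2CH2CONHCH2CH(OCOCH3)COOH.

Taking each segment in turn:
  H2NCO: –C(=O)NH2: carbonyl C bonded to C and to N → amide (the N is not a separate amine).
  CH(C6H5): pendant –C6H5: benzene ring → arene.
  CH=CH: C=C double bond → alkene.
  CH(COOH): pendant –COOH: carbonyl C bonded to C and –OH → carboxylic acid.
  CH2COOCH2: –C(=O)–O–C with C on the carbonyl side → ester.
  CH(COOH): pendant –COOH: carbonyl C bonded to C and –OH → carboxylic acid.
  CH(COOCH3): pendant –COOCH3: carbonyl C bonded to C and –OCH3 → ester.
  CO: –C(=O)– with carbon on both sides → ketone.
  CH2OCH2: C–O–C with sp³ carbons on both sides and no adjacent C=O → ether.
  CH2CONHCH2: –C(=O)–N– linkage → amide (the N is not an amine).
  CH(OCOCH3): pendant –OC(=O)CH3: an acyloxy group → ester.
  COOH: –COOH: carbonyl C bonded to –OH and C → carboxylic acid (the –OH is not a separate alcohol).
Carboxylic acid appears at: CH(COOH), CH(COOH), COOH → 3.

3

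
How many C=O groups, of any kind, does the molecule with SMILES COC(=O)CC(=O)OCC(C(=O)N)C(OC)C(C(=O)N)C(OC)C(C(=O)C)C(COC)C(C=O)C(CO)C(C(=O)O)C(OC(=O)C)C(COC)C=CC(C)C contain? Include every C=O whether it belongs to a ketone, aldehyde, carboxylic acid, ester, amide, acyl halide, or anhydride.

8

CH3OOC: ester, 1 C=O (running total 1).
CH2COOCH2: ester, 1 C=O (running total 2).
CH(CONH2): amide, 1 C=O (running total 3).
CH(CONH2): amide, 1 C=O (running total 4).
CH(COCH3): ketone, 1 C=O (running total 5).
CH(CHO): aldehyde, 1 C=O (running total 6).
CH(COOH): carboxylic acid, 1 C=O (running total 7).
CH(OCOCH3): ester, 1 C=O (running total 8).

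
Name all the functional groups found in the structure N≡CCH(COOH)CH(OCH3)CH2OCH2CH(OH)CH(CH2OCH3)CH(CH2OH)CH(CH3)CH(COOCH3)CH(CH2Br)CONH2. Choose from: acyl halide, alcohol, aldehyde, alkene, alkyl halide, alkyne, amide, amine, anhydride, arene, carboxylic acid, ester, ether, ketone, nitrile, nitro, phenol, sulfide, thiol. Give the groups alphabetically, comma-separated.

N≡C–: carbon triple-bonded to nitrogen → nitrile.
pendant –COOH: carbonyl C bonded to C and –OH → carboxylic acid.
pendant –OCH3: C–O–C with sp³ C, no adjacent C=O → ether.
C–O–C with sp³ carbons on both sides and no adjacent C=O → ether.
–OH on an sp³ carbon → alcohol (secondary).
pendant –CH2OCH3: C–O–C linkage → ether.
pendant –CH2OH on an sp³ backbone C → alcohol.
pendant –COOCH3: carbonyl C bonded to C and –OCH3 → ester.
pendant –CH2X: halogen on sp³ carbon → alkyl halide.
–C(=O)NH2: carbonyl C bonded to C and to N → amide (the N is not a separate amine).

alcohol, alkyl halide, amide, carboxylic acid, ester, ether, nitrile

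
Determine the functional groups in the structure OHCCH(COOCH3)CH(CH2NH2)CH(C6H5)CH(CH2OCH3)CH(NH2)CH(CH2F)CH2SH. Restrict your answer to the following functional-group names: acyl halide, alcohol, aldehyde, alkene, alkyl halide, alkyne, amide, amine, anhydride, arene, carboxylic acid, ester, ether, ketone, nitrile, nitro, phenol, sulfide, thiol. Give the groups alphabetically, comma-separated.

terminal –CHO: carbonyl C bonded to H and C → aldehyde.
pendant –COOCH3: carbonyl C bonded to C and –OCH3 → ester.
pendant –CH2NH2: N on sp³ C, no adjacent C=O → amine.
pendant –C6H5: benzene ring → arene.
pendant –CH2OCH3: C–O–C linkage → ether.
–NH2 on an sp³ carbon with no adjacent C=O → amine.
pendant –CH2X: halogen on sp³ carbon → alkyl halide.
–SH on an sp³ carbon → thiol.

aldehyde, alkyl halide, amine, arene, ester, ether, thiol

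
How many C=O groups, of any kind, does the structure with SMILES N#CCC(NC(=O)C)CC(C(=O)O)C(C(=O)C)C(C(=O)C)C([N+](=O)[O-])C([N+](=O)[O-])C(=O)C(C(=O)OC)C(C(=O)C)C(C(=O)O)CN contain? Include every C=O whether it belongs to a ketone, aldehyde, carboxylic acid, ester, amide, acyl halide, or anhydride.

CH(NHCOCH3): amide, 1 C=O (running total 1).
CH(COOH): carboxylic acid, 1 C=O (running total 2).
CH(COCH3): ketone, 1 C=O (running total 3).
CH(COCH3): ketone, 1 C=O (running total 4).
CO: ketone, 1 C=O (running total 5).
CH(COOCH3): ester, 1 C=O (running total 6).
CH(COCH3): ketone, 1 C=O (running total 7).
CH(COOH): carboxylic acid, 1 C=O (running total 8).

8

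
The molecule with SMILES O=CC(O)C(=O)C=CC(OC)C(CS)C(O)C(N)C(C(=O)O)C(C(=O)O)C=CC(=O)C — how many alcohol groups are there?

terminal –CHO: carbonyl C bonded to H and C → aldehyde.
–OH on an sp³ carbon → alcohol (secondary).
–C(=O)– with carbon on both sides → ketone.
C=C double bond → alkene.
pendant –OCH3: C–O–C with sp³ C, no adjacent C=O → ether.
pendant –CH2SH → thiol.
–OH on an sp³ carbon → alcohol (secondary).
–NH2 on an sp³ carbon with no adjacent C=O → amine.
pendant –COOH: carbonyl C bonded to C and –OH → carboxylic acid.
pendant –COOH: carbonyl C bonded to C and –OH → carboxylic acid.
C=C double bond → alkene.
–C(=O)– with carbon on both sides → ketone.
Alcohol appears at: CH(OH), CH(OH) → 2.

2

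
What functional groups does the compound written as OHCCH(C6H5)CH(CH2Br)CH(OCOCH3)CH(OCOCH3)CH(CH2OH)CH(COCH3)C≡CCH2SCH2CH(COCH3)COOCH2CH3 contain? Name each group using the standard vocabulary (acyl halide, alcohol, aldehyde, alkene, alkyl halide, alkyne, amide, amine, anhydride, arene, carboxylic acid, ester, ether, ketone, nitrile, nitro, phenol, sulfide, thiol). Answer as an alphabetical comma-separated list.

alcohol, aldehyde, alkyl halide, alkyne, arene, ester, ketone, sulfide

Taking each segment in turn:
  OHC: terminal –CHO: carbonyl C bonded to H and C → aldehyde.
  CH(C6H5): pendant –C6H5: benzene ring → arene.
  CH(CH2Br): pendant –CH2X: halogen on sp³ carbon → alkyl halide.
  CH(OCOCH3): pendant –OC(=O)CH3: an acyloxy group → ester.
  CH(OCOCH3): pendant –OC(=O)CH3: an acyloxy group → ester.
  CH(CH2OH): pendant –CH2OH on an sp³ backbone C → alcohol.
  CH(COCH3): pendant –COCH3: carbonyl C bonded to two carbons → ketone.
  C≡C: C≡C triple bond → alkyne.
  CH2SCH2: C–S–C linkage → sulfide (thioether).
  CH(COCH3): pendant –COCH3: carbonyl C bonded to two carbons → ketone.
  COOCH2CH3: –C(=O)OCH2CH3: carbonyl C bonded to C and to –OEt → ester.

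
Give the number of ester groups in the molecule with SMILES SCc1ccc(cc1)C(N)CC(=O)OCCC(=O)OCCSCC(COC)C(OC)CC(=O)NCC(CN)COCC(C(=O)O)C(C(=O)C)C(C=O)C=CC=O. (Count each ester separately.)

Working along the chain:
  HSCH2: –SH on an sp³ carbon → thiol.
  C6H4: para-disubstituted benzene ring → arene.
  CH(NH2): –NH2 on an sp³ carbon with no adjacent C=O → amine.
  CH2COOCH2: –C(=O)–O–C with C on the carbonyl side → ester.
  CH2COOCH2: –C(=O)–O–C with C on the carbonyl side → ester.
  CH2SCH2: C–S–C linkage → sulfide (thioether).
  CH(CH2OCH3): pendant –CH2OCH3: C–O–C linkage → ether.
  CH(OCH3): pendant –OCH3: C–O–C with sp³ C, no adjacent C=O → ether.
  CH2CONHCH2: –C(=O)–N– linkage → amide (the N is not an amine).
  CH(CH2NH2): pendant –CH2NH2: N on sp³ C, no adjacent C=O → amine.
  CH2OCH2: C–O–C with sp³ carbons on both sides and no adjacent C=O → ether.
  CH(COOH): pendant –COOH: carbonyl C bonded to C and –OH → carboxylic acid.
  CH(COCH3): pendant –COCH3: carbonyl C bonded to two carbons → ketone.
  CH(CHO): pendant –CHO: carbonyl C bonded to C and H → aldehyde.
  CH=CH: C=C double bond → alkene.
  CHO: terminal –CHO: carbonyl C bonded to H and C → aldehyde.
Ester appears at: CH2COOCH2, CH2COOCH2 → 2.

2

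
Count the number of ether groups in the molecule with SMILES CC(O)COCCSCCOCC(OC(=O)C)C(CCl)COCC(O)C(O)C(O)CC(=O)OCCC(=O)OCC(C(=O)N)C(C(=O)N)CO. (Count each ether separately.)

3

Reading the structure from left to right:
  CH(OH): –OH on an sp³ carbon → alcohol (secondary).
  CH2OCH2: C–O–C with sp³ carbons on both sides and no adjacent C=O → ether.
  CH2SCH2: C–S–C linkage → sulfide (thioether).
  CH2OCH2: C–O–C with sp³ carbons on both sides and no adjacent C=O → ether.
  CH(OCOCH3): pendant –OC(=O)CH3: an acyloxy group → ester.
  CH(CH2Cl): pendant –CH2X: halogen on sp³ carbon → alkyl halide.
  CH2OCH2: C–O–C with sp³ carbons on both sides and no adjacent C=O → ether.
  CH(OH): –OH on an sp³ carbon → alcohol (secondary).
  CH(OH): –OH on an sp³ carbon → alcohol (secondary).
  CH(OH): –OH on an sp³ carbon → alcohol (secondary).
  CH2COOCH2: –C(=O)–O–C with C on the carbonyl side → ester.
  CH2COOCH2: –C(=O)–O–C with C on the carbonyl side → ester.
  CH(CONH2): pendant –CONH2: carbonyl C bonded to C and N → amide.
  CH(CONH2): pendant –CONH2: carbonyl C bonded to C and N → amide.
  CH2OH: –OH on an sp³ carbon → alcohol.
Ether appears at: CH2OCH2, CH2OCH2, CH2OCH2 → 3.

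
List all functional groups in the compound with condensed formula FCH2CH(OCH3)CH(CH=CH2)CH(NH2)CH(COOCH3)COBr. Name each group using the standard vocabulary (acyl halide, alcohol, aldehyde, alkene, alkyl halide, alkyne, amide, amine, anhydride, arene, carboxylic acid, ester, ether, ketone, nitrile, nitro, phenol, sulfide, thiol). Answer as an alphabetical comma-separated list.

Taking each segment in turn:
  FCH2: halogen on an sp³ carbon → alkyl halide.
  CH(OCH3): pendant –OCH3: C–O–C with sp³ C, no adjacent C=O → ether.
  CH(CH=CH2): pendant –CH=CH2: C=C double bond → alkene.
  CH(NH2): –NH2 on an sp³ carbon with no adjacent C=O → amine.
  CH(COOCH3): pendant –COOCH3: carbonyl C bonded to C and –OCH3 → ester.
  COBr: –C(=O)Br: carbonyl C bonded to C and to a halogen → acyl halide (not alkyl halide).

acyl halide, alkene, alkyl halide, amine, ester, ether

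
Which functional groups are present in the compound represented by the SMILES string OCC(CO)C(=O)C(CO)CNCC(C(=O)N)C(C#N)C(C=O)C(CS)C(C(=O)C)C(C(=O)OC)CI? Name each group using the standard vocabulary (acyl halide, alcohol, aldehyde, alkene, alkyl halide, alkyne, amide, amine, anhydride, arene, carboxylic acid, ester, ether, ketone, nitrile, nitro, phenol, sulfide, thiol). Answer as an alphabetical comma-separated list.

alcohol, aldehyde, alkyl halide, amide, amine, ester, ketone, nitrile, thiol

Taking each segment in turn:
  HOCH2: HO– on an sp³ carbon → alcohol.
  CH(CH2OH): pendant –CH2OH on an sp³ backbone C → alcohol.
  CO: –C(=O)– with carbon on both sides → ketone.
  CH(CH2OH): pendant –CH2OH on an sp³ backbone C → alcohol.
  CH2NHCH2: C–N–C with sp³ carbons and no adjacent C=O → amine (secondary).
  CH(CONH2): pendant –CONH2: carbonyl C bonded to C and N → amide.
  CH(CN): pendant –C≡N: nitrile.
  CH(CHO): pendant –CHO: carbonyl C bonded to C and H → aldehyde.
  CH(CH2SH): pendant –CH2SH → thiol.
  CH(COCH3): pendant –COCH3: carbonyl C bonded to two carbons → ketone.
  CH(COOCH3): pendant –COOCH3: carbonyl C bonded to C and –OCH3 → ester.
  CH2I: halogen on an sp³ carbon → alkyl halide.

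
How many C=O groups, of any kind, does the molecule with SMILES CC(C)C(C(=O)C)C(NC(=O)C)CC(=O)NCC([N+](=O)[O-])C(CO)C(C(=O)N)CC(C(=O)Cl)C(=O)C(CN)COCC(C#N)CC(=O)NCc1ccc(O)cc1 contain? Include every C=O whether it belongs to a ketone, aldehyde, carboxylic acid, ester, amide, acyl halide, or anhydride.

CH(COCH3): ketone, 1 C=O (running total 1).
CH(NHCOCH3): amide, 1 C=O (running total 2).
CH2CONHCH2: amide, 1 C=O (running total 3).
CH(CONH2): amide, 1 C=O (running total 4).
CH(COCl): acyl halide, 1 C=O (running total 5).
CO: ketone, 1 C=O (running total 6).
CH2CONHCH2: amide, 1 C=O (running total 7).

7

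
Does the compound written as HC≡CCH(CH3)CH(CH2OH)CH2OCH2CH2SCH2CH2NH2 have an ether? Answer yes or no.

C≡C triple bond → alkyne.
pendant –CH2OH on an sp³ backbone C → alcohol.
C–O–C with sp³ carbons on both sides and no adjacent C=O → ether.
C–S–C linkage → sulfide (thioether).
–NH2 on an sp³ carbon with no adjacent C=O → amine.
The CH2OCH2 segment supplies the ether: C–O–C with sp³ carbons on both sides and no adjacent C=O → ether.

yes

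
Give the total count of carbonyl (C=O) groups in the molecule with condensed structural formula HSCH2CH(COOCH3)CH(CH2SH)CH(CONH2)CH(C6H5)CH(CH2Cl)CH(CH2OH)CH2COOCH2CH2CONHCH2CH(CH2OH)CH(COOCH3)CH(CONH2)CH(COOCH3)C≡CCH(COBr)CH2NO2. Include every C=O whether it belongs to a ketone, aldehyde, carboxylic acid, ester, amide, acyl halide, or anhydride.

CH(COOCH3): ester, 1 C=O (running total 1).
CH(CONH2): amide, 1 C=O (running total 2).
CH2COOCH2: ester, 1 C=O (running total 3).
CH2CONHCH2: amide, 1 C=O (running total 4).
CH(COOCH3): ester, 1 C=O (running total 5).
CH(CONH2): amide, 1 C=O (running total 6).
CH(COOCH3): ester, 1 C=O (running total 7).
CH(COBr): acyl halide, 1 C=O (running total 8).

8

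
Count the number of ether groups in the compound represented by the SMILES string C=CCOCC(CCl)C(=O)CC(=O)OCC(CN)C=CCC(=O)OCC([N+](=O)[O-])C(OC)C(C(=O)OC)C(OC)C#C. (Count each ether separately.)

C=C double bond → alkene.
C–O–C with sp³ carbons on both sides and no adjacent C=O → ether.
pendant –CH2X: halogen on sp³ carbon → alkyl halide.
–C(=O)– with carbon on both sides → ketone.
–C(=O)–O–C with C on the carbonyl side → ester.
pendant –CH2NH2: N on sp³ C, no adjacent C=O → amine.
C=C double bond → alkene.
–C(=O)–O–C with C on the carbonyl side → ester.
–NO2 on an sp³ carbon → nitro (the N=O is not a carbonyl).
pendant –OCH3: C–O–C with sp³ C, no adjacent C=O → ether.
pendant –COOCH3: carbonyl C bonded to C and –OCH3 → ester.
pendant –OCH3: C–O–C with sp³ C, no adjacent C=O → ether.
C≡C triple bond → alkyne.
Ether appears at: CH2OCH2, CH(OCH3), CH(OCH3) → 3.

3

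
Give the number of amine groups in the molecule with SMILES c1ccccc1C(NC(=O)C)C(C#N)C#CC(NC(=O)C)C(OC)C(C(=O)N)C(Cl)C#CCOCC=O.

C6H5– phenyl ring → arene.
pendant –NHC(=O)CH3: N bonded to a carbonyl → amide (not amine).
pendant –C≡N: nitrile.
C≡C triple bond → alkyne.
pendant –NHC(=O)CH3: N bonded to a carbonyl → amide (not amine).
pendant –OCH3: C–O–C with sp³ C, no adjacent C=O → ether.
pendant –CONH2: carbonyl C bonded to C and N → amide.
halogen on an sp³ carbon → alkyl halide.
C≡C triple bond → alkyne.
C–O–C with sp³ carbons on both sides and no adjacent C=O → ether.
terminal –CHO: carbonyl C bonded to H and C → aldehyde.
No segment is a amine: CH(NHCOCH3) is amide, not amine; CH(CN) is nitrile, not amine; CH(NHCOCH3) is amide, not amine. → 0.

0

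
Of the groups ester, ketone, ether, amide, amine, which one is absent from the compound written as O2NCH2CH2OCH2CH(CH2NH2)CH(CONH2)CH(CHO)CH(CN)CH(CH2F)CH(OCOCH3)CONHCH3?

amide: present (CH(CONH2) — pendant –CONH2: carbonyl C bonded to C and N → amide).
ester: present (CH(OCOCH3) — pendant –OC(=O)CH3: an acyloxy group → ester).
ether: present (CH2OCH2 — C–O–C with sp³ carbons on both sides and no adjacent C=O → ether).
amine: present (CH(CH2NH2) — pendant –CH2NH2: N on sp³ C, no adjacent C=O → amine).
ketone: absent. In CH(OCOCH3), the C=O is bonded to an –O–C group, which defines an ester, not a ketone. In each of CH(CONH2) and CONHCH3, the C=O is bonded to nitrogen, which defines an amide, not a ketone. In CH(CHO), the carbonyl carbon carries an H, so it is an aldehyde, not a ketone.

ketone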